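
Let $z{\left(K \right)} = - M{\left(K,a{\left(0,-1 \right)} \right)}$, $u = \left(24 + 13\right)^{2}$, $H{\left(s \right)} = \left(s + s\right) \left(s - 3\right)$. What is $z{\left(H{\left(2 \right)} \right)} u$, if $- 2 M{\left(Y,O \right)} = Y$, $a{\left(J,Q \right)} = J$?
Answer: $-2738$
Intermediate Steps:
$H{\left(s \right)} = 2 s \left(-3 + s\right)$
$u = 1369$ ($u = 37^{2} = 1369$)
$M{\left(Y,O \right)} = - \frac{Y}{2}$
$z{\left(K \right)} = \frac{K}{2}$ ($z{\left(K \right)} = - \frac{\left(-1\right) K}{2} = \frac{K}{2}$)
$z{\left(H{\left(2 \right)} \right)} u = \frac{2 \cdot 2 \left(-3 + 2\right)}{2} \cdot 1369 = \frac{2 \cdot 2 \left(-1\right)}{2} \cdot 1369 = \frac{1}{2} \left(-4\right) 1369 = \left(-2\right) 1369 = -2738$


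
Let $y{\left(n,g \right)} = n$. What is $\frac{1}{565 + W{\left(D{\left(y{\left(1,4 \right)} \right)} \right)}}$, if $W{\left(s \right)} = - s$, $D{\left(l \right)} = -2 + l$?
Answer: $\frac{1}{566} \approx 0.0017668$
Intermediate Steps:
$\frac{1}{565 + W{\left(D{\left(y{\left(1,4 \right)} \right)} \right)}} = \frac{1}{565 - \left(-2 + 1\right)} = \frac{1}{565 - -1} = \frac{1}{565 + 1} = \frac{1}{566}$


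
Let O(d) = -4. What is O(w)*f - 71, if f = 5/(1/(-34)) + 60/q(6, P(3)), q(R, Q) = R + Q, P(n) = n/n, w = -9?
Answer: 4023/7 ≈ 574.71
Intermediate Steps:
P(n) = 1
q(R, Q) = Q + R
f = -1130/7 (f = 5/(1/(-34)) + 60/(1 + 6) = 5/(-1/34) + 60/7 = 5*(-34) + 60*(1/7) = -170 + 60/7 = -1130/7 ≈ -161.43)
O(w)*f - 71 = -4*(-1130/7) - 71 = 4520/7 - 71 = 4023/7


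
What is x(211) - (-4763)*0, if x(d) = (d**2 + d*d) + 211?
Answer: 89253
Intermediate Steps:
x(d) = 211 + 2*d**2 (x(d) = (d**2 + d**2) + 211 = 2*d**2 + 211 = 211 + 2*d**2)
x(211) - (-4763)*0 = (211 + 2*211**2) - (-4763)*0 = (211 + 2*44521) - 1*0 = (211 + 89042) + 0 = 89253 + 0 = 89253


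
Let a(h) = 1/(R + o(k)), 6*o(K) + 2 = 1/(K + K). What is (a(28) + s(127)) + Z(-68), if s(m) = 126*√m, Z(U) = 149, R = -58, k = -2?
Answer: 69575/467 + 126*√127 ≈ 1568.9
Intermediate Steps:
o(K) = -⅓ + 1/(12*K) (o(K) = -⅓ + 1/(6*(K + K)) = -⅓ + 1/(6*((2*K))) = -⅓ + (1/(2*K))/6 = -⅓ + 1/(12*K))
a(h) = -8/467 (a(h) = 1/(-58 + (1/12)*(1 - 4*(-2))/(-2)) = 1/(-58 + (1/12)*(-½)*(1 + 8)) = 1/(-58 + (1/12)*(-½)*9) = 1/(-58 - 3/8) = 1/(-467/8) = -8/467)
(a(28) + s(127)) + Z(-68) = (-8/467 + 126*√127) + 149 = 69575/467 + 126*√127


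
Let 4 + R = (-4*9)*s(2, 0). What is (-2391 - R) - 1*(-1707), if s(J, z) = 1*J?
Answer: -608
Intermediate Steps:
s(J, z) = J
R = -76 (R = -4 - 4*9*2 = -4 - 36*2 = -4 - 72 = -76)
(-2391 - R) - 1*(-1707) = (-2391 - 1*(-76)) - 1*(-1707) = (-2391 + 76) + 1707 = -2315 + 1707 = -608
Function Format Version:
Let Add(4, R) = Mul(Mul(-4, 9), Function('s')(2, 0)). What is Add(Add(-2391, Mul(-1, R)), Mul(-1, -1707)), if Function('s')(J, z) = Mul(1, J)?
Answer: -608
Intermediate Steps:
Function('s')(J, z) = J
R = -76 (R = Add(-4, Mul(Mul(-4, 9), 2)) = Add(-4, Mul(-36, 2)) = Add(-4, -72) = -76)
Add(Add(-2391, Mul(-1, R)), Mul(-1, -1707)) = Add(Add(-2391, Mul(-1, -76)), Mul(-1, -1707)) = Add(Add(-2391, 76), 1707) = Add(-2315, 1707) = -608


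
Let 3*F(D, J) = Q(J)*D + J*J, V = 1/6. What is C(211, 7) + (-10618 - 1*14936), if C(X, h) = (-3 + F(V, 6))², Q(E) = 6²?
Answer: -25433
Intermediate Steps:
V = ⅙ ≈ 0.16667
Q(E) = 36
F(D, J) = 12*D + J²/3 (F(D, J) = (36*D + J*J)/3 = (36*D + J²)/3 = (J² + 36*D)/3 = 12*D + J²/3)
C(X, h) = 121 (C(X, h) = (-3 + (12*(⅙) + (⅓)*6²))² = (-3 + (2 + (⅓)*36))² = (-3 + (2 + 12))² = (-3 + 14)² = 11² = 121)
C(211, 7) + (-10618 - 1*14936) = 121 + (-10618 - 1*14936) = 121 + (-10618 - 14936) = 121 - 25554 = -25433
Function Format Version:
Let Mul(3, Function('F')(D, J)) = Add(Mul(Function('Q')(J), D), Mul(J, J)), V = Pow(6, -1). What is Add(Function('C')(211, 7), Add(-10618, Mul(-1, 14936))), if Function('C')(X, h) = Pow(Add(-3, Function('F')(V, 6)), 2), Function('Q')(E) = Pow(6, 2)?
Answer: -25433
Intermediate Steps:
V = Rational(1, 6) ≈ 0.16667
Function('Q')(E) = 36
Function('F')(D, J) = Add(Mul(12, D), Mul(Rational(1, 3), Pow(J, 2))) (Function('F')(D, J) = Mul(Rational(1, 3), Add(Mul(36, D), Mul(J, J))) = Mul(Rational(1, 3), Add(Mul(36, D), Pow(J, 2))) = Mul(Rational(1, 3), Add(Pow(J, 2), Mul(36, D))) = Add(Mul(12, D), Mul(Rational(1, 3), Pow(J, 2))))
Function('C')(X, h) = 121 (Function('C')(X, h) = Pow(Add(-3, Add(Mul(12, Rational(1, 6)), Mul(Rational(1, 3), Pow(6, 2)))), 2) = Pow(Add(-3, Add(2, Mul(Rational(1, 3), 36))), 2) = Pow(Add(-3, Add(2, 12)), 2) = Pow(Add(-3, 14), 2) = Pow(11, 2) = 121)
Add(Function('C')(211, 7), Add(-10618, Mul(-1, 14936))) = Add(121, Add(-10618, Mul(-1, 14936))) = Add(121, Add(-10618, -14936)) = Add(121, -25554) = -25433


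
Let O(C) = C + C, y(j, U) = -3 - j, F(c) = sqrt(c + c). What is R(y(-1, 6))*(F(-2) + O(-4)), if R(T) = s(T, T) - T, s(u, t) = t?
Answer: 0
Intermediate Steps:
F(c) = sqrt(2)*sqrt(c) (F(c) = sqrt(2*c) = sqrt(2)*sqrt(c))
O(C) = 2*C
R(T) = 0 (R(T) = T - T = 0)
R(y(-1, 6))*(F(-2) + O(-4)) = 0*(sqrt(2)*sqrt(-2) + 2*(-4)) = 0*(sqrt(2)*(I*sqrt(2)) - 8) = 0*(2*I - 8) = 0*(-8 + 2*I) = 0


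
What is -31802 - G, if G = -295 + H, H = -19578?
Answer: -11929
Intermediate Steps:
G = -19873 (G = -295 - 19578 = -19873)
-31802 - G = -31802 - 1*(-19873) = -31802 + 19873 = -11929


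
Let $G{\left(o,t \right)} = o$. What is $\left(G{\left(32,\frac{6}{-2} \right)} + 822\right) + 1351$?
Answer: $2205$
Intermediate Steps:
$\left(G{\left(32,\frac{6}{-2} \right)} + 822\right) + 1351 = \left(32 + 822\right) + 1351 = 854 + 1351 = 2205$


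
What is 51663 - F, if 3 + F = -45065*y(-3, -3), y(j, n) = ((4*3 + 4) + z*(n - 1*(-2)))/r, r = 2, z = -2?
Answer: 457251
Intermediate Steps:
y(j, n) = 6 - n (y(j, n) = ((4*3 + 4) - 2*(n - 1*(-2)))/2 = ((12 + 4) - 2*(n + 2))*(½) = (16 - 2*(2 + n))*(½) = (16 + (-4 - 2*n))*(½) = (12 - 2*n)*(½) = 6 - n)
F = -405588 (F = -3 - 45065*(6 - 1*(-3)) = -3 - 45065*(6 + 3) = -3 - 45065*9 = -3 - 405585 = -405588)
51663 - F = 51663 - 1*(-405588) = 51663 + 405588 = 457251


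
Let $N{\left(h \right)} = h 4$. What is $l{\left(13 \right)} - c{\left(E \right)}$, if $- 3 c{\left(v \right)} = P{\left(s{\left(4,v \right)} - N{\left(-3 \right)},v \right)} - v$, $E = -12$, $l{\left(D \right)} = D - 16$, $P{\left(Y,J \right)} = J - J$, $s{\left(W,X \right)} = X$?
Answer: $1$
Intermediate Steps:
$N{\left(h \right)} = 4 h$
$P{\left(Y,J \right)} = 0$
$l{\left(D \right)} = -16 + D$
$c{\left(v \right)} = \frac{v}{3}$ ($c{\left(v \right)} = - \frac{0 - v}{3} = - \frac{\left(-1\right) v}{3} = \frac{v}{3}$)
$l{\left(13 \right)} - c{\left(E \right)} = \left(-16 + 13\right) - \frac{1}{3} \left(-12\right) = -3 - -4 = -3 + 4 = 1$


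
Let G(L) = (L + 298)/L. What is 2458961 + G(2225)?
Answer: 5471190748/2225 ≈ 2.4590e+6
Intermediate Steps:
G(L) = (298 + L)/L
2458961 + G(2225) = 2458961 + (298 + 2225)/2225 = 2458961 + (1/2225)*2523 = 2458961 + 2523/2225 = 5471190748/2225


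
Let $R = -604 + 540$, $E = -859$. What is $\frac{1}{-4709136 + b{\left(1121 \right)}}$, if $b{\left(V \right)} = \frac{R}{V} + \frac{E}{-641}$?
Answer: $- \frac{718561}{3383800551381} \approx -2.1235 \cdot 10^{-7}$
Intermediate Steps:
$R = -64$
$b{\left(V \right)} = \frac{859}{641} - \frac{64}{V}$ ($b{\left(V \right)} = - \frac{64}{V} - \frac{859}{-641} = - \frac{64}{V} - - \frac{859}{641} = - \frac{64}{V} + \frac{859}{641} = \frac{859}{641} - \frac{64}{V}$)
$\frac{1}{-4709136 + b{\left(1121 \right)}} = \frac{1}{-4709136 + \left(\frac{859}{641} - \frac{64}{1121}\right)} = \frac{1}{-4709136 + \frac{921915}{718561}} = \frac{1}{- \frac{3383800551381}{718561}} = - \frac{718561}{3383800551381}$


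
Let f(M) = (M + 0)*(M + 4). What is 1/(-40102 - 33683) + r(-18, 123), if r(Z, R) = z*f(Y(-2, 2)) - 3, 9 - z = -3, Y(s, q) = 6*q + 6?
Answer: 350404964/73785 ≈ 4749.0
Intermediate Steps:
Y(s, q) = 6 + 6*q
z = 12 (z = 9 - 1*(-3) = 9 + 3 = 12)
f(M) = M*(4 + M)
r(Z, R) = 4749 (r(Z, R) = 12*((6 + 6*2)*(4 + (6 + 6*2))) - 3 = 12*((6 + 12)*(4 + (6 + 12))) - 3 = 12*(18*(4 + 18)) - 3 = 12*(18*22) - 3 = 12*396 - 3 = 4752 - 3 = 4749)
1/(-40102 - 33683) + r(-18, 123) = 1/(-40102 - 33683) + 4749 = 1/(-73785) + 4749 = -1/73785 + 4749 = 350404964/73785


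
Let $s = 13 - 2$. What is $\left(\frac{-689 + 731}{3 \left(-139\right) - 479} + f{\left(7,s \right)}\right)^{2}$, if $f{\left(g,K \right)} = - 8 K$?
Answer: $\frac{31753225}{4096} \approx 7752.3$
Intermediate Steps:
$s = 11$
$\left(\frac{-689 + 731}{3 \left(-139\right) - 479} + f{\left(7,s \right)}\right)^{2} = \left(\frac{-689 + 731}{3 \left(-139\right) - 479} - 88\right)^{2} = \left(\frac{42}{-417 - 479} - 88\right)^{2} = \left(\frac{42}{-896} - 88\right)^{2} = \left(42 \left(- \frac{1}{896}\right) - 88\right)^{2} = \left(- \frac{3}{64} - 88\right)^{2} = \left(- \frac{5635}{64}\right)^{2} = \frac{31753225}{4096}$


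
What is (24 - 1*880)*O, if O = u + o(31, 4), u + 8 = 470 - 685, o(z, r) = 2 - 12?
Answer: 199448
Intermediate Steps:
o(z, r) = -10
u = -223 (u = -8 + (470 - 685) = -8 - 215 = -223)
O = -233 (O = -223 - 10 = -233)
(24 - 1*880)*O = (24 - 1*880)*(-233) = (24 - 880)*(-233) = -856*(-233) = 199448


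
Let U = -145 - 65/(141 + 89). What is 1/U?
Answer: -46/6683 ≈ -0.0068831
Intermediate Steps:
U = -6683/46 (U = -145 - 65/230 = -145 + (1/230)*(-65) = -145 - 13/46 = -6683/46 ≈ -145.28)
1/U = 1/(-6683/46) = -46/6683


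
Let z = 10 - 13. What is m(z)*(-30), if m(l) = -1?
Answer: 30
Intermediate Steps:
z = -3
m(z)*(-30) = -1*(-30) = 30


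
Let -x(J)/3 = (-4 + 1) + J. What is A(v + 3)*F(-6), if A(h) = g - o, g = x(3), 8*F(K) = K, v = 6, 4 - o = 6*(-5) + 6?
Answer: 21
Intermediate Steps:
o = 28 (o = 4 - (6*(-5) + 6) = 4 - (-30 + 6) = 4 - 1*(-24) = 4 + 24 = 28)
F(K) = K/8
x(J) = 9 - 3*J (x(J) = -3*((-4 + 1) + J) = -3*(-3 + J) = 9 - 3*J)
g = 0 (g = 9 - 3*3 = 9 - 9 = 0)
A(h) = -28 (A(h) = 0 - 1*28 = 0 - 28 = -28)
A(v + 3)*F(-6) = -7*(-6)/2 = -28*(-3/4) = 21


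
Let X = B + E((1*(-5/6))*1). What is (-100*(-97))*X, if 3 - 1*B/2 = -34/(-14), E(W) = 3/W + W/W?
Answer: -98940/7 ≈ -14134.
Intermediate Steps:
E(W) = 1 + 3/W (E(W) = 3/W + 1 = 1 + 3/W)
B = 8/7 (B = 6 - (-68)/(-14) = 6 - (-68)*(-1)/14 = 6 - 2*17/7 = 6 - 34/7 = 8/7 ≈ 1.1429)
X = -51/35 (X = 8/7 + (3 + (1*(-5/6))*1)/(((1*(-5/6))*1)) = 8/7 + (3 - 5/6*1)/((-5/6*1)) = 8/7 + (3 - 5/6)/(-5/6) = 8/7 - 6/5*13/6 = 8/7 - 13/5 = -51/35 ≈ -1.4571)
(-100*(-97))*X = -100*(-97)*(-51/35) = 9700*(-51/35) = -98940/7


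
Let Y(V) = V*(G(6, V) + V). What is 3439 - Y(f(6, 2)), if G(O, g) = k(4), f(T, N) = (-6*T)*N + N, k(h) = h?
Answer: -1181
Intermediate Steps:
f(T, N) = N - 6*N*T (f(T, N) = -6*N*T + N = N - 6*N*T)
G(O, g) = 4
Y(V) = V*(4 + V)
3439 - Y(f(6, 2)) = 3439 - 2*(1 - 6*6)*(4 + 2*(1 - 6*6)) = 3439 - 2*(1 - 36)*(4 + 2*(1 - 36)) = 3439 - 2*(-35)*(4 + 2*(-35)) = 3439 - (-70)*(4 - 70) = 3439 - (-70)*(-66) = 3439 - 1*4620 = 3439 - 4620 = -1181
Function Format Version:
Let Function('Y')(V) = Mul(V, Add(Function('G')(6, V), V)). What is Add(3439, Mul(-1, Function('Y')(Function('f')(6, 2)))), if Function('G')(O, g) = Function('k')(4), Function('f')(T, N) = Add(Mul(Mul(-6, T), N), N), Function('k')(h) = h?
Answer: -1181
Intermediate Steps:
Function('f')(T, N) = Add(N, Mul(-6, N, T)) (Function('f')(T, N) = Add(Mul(-6, N, T), N) = Add(N, Mul(-6, N, T)))
Function('G')(O, g) = 4
Function('Y')(V) = Mul(V, Add(4, V))
Add(3439, Mul(-1, Function('Y')(Function('f')(6, 2)))) = Add(3439, Mul(-1, Mul(Mul(2, Add(1, Mul(-6, 6))), Add(4, Mul(2, Add(1, Mul(-6, 6))))))) = Add(3439, Mul(-1, Mul(Mul(2, Add(1, -36)), Add(4, Mul(2, Add(1, -36)))))) = Add(3439, Mul(-1, Mul(Mul(2, -35), Add(4, Mul(2, -35))))) = Add(3439, Mul(-1, Mul(-70, Add(4, -70)))) = Add(3439, Mul(-1, Mul(-70, -66))) = Add(3439, Mul(-1, 4620)) = Add(3439, -4620) = -1181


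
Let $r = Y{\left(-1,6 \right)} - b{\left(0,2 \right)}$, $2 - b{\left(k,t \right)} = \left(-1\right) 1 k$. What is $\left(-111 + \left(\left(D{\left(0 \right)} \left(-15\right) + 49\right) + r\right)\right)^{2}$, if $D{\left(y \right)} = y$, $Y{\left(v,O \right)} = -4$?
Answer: $4624$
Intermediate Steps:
$b{\left(k,t \right)} = 2 + k$ ($b{\left(k,t \right)} = 2 - \left(-1\right) 1 k = 2 - - k = 2 + k$)
$r = -6$ ($r = -4 - \left(2 + 0\right) = -4 - 2 = -6$)
$\left(-111 + \left(\left(D{\left(0 \right)} \left(-15\right) + 49\right) + r\right)\right)^{2} = \left(-111 + \left(\left(0 \left(-15\right) + 49\right) - 6\right)\right)^{2} = \left(-111 + \left(\left(0 + 49\right) - 6\right)\right)^{2} = \left(-111 + \left(49 - 6\right)\right)^{2} = \left(-111 + 43\right)^{2} = \left(-68\right)^{2} = 4624$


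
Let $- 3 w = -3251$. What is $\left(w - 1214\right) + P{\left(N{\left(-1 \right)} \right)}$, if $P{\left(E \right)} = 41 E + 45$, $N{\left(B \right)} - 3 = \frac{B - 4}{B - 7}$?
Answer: $\frac{1519}{24} \approx 63.292$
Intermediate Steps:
$w = \frac{3251}{3}$ ($w = \left(- \frac{1}{3}\right) \left(-3251\right) = \frac{3251}{3} \approx 1083.7$)
$N{\left(B \right)} = 3 + \frac{-4 + B}{-7 + B}$ ($N{\left(B \right)} = 3 + \frac{B - 4}{B - 7} = 3 + \frac{-4 + B}{-7 + B}$)
$P{\left(E \right)} = 45 + 41 E$
$\left(w - 1214\right) + P{\left(N{\left(-1 \right)} \right)} = \left(\frac{3251}{3} - 1214\right) + \left(45 + 41 \frac{-25 + 4 \left(-1\right)}{-7 - 1}\right) = - \frac{391}{3} + \left(45 + 41 \frac{-25 - 4}{-8}\right) = - \frac{391}{3} + \left(45 + 41 \left(\left(- \frac{1}{8}\right) \left(-29\right)\right)\right) = - \frac{391}{3} + \left(45 + 41 \cdot \frac{29}{8}\right) = - \frac{391}{3} + \left(45 + \frac{1189}{8}\right) = - \frac{391}{3} + \frac{1549}{8} = \frac{1519}{24}$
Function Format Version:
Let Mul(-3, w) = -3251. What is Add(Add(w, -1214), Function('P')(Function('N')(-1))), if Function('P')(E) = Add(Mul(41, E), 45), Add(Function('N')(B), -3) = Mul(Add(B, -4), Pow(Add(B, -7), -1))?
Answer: Rational(1519, 24) ≈ 63.292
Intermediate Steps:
w = Rational(3251, 3) (w = Mul(Rational(-1, 3), -3251) = Rational(3251, 3) ≈ 1083.7)
Function('N')(B) = Add(3, Mul(Pow(Add(-7, B), -1), Add(-4, B))) (Function('N')(B) = Add(3, Mul(Add(B, -4), Pow(Add(B, -7), -1))) = Add(3, Mul(Add(-4, B), Pow(Add(-7, B), -1))) = Add(3, Mul(Pow(Add(-7, B), -1), Add(-4, B))))
Function('P')(E) = Add(45, Mul(41, E))
Add(Add(w, -1214), Function('P')(Function('N')(-1))) = Add(Add(Rational(3251, 3), -1214), Add(45, Mul(41, Mul(Pow(Add(-7, -1), -1), Add(-25, Mul(4, -1)))))) = Add(Rational(-391, 3), Add(45, Mul(41, Mul(Pow(-8, -1), Add(-25, -4))))) = Add(Rational(-391, 3), Add(45, Mul(41, Mul(Rational(-1, 8), -29)))) = Add(Rational(-391, 3), Add(45, Mul(41, Rational(29, 8)))) = Add(Rational(-391, 3), Add(45, Rational(1189, 8))) = Add(Rational(-391, 3), Rational(1549, 8)) = Rational(1519, 24)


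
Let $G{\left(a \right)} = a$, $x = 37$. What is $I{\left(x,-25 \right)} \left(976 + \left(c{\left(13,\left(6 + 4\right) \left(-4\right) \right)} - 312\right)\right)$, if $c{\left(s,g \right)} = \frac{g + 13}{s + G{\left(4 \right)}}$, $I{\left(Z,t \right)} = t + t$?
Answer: $- \frac{563050}{17} \approx -33121.0$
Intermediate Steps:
$I{\left(Z,t \right)} = 2 t$
$c{\left(s,g \right)} = \frac{13 + g}{4 + s}$ ($c{\left(s,g \right)} = \frac{g + 13}{s + 4} = \frac{13 + g}{4 + s}$)
$I{\left(x,-25 \right)} \left(976 + \left(c{\left(13,\left(6 + 4\right) \left(-4\right) \right)} - 312\right)\right) = 2 \left(-25\right) \left(976 - \left(312 - \frac{13 + \left(6 + 4\right) \left(-4\right)}{4 + 13}\right)\right) = - 50 \left(976 - \left(312 - \frac{13 + 10 \left(-4\right)}{17}\right)\right) = - 50 \left(976 - \left(312 - \frac{13 - 40}{17}\right)\right) = - 50 \left(976 + \left(\frac{1}{17} \left(-27\right) - 312\right)\right) = - 50 \left(976 - \frac{5331}{17}\right) = \left(-50\right) \frac{11261}{17} = - \frac{563050}{17}$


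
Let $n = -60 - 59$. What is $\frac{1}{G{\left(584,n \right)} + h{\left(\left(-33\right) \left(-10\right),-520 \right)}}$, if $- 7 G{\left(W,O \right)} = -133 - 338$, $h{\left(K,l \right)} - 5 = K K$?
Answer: $\frac{7}{762806} \approx 9.1766 \cdot 10^{-6}$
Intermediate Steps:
$n = -119$ ($n = -60 - 59 = -119$)
$h{\left(K,l \right)} = 5 + K^{2}$ ($h{\left(K,l \right)} = 5 + K K = 5 + K^{2}$)
$G{\left(W,O \right)} = \frac{471}{7}$ ($G{\left(W,O \right)} = - \frac{-133 - 338}{7} = \left(- \frac{1}{7}\right) \left(-471\right) = \frac{471}{7}$)
$\frac{1}{G{\left(584,n \right)} + h{\left(\left(-33\right) \left(-10\right),-520 \right)}} = \frac{1}{\frac{471}{7} + \left(5 + \left(\left(-33\right) \left(-10\right)\right)^{2}\right)} = \frac{1}{\frac{471}{7} + \left(5 + 330^{2}\right)} = \frac{1}{\frac{471}{7} + \left(5 + 108900\right)} = \frac{1}{\frac{471}{7} + 108905} = \frac{1}{\frac{762806}{7}} = \frac{7}{762806}$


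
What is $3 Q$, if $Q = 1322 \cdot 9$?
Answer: $35694$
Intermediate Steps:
$Q = 11898$
$3 Q = 3 \cdot 11898 = 35694$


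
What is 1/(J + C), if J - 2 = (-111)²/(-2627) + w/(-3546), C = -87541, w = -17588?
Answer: -125883/11019637972 ≈ -1.1424e-5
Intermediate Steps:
J = 285731/125883 (J = 2 + ((-111)²/(-2627) - 17588/(-3546)) = 2 + (12321*(-1/2627) - 17588*(-1/3546)) = 2 + (-333/71 + 8794/1773) = 2 + 33965/125883 = 285731/125883 ≈ 2.2698)
1/(J + C) = 1/(285731/125883 - 87541) = 1/(-11019637972/125883) = -125883/11019637972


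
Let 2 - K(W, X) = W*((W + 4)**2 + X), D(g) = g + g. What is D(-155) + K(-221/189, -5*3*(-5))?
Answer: -1424059552/6751269 ≈ -210.93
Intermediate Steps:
D(g) = 2*g
K(W, X) = 2 - W*(X + (4 + W)**2) (K(W, X) = 2 - W*((W + 4)**2 + X) = 2 - W*((4 + W)**2 + X) = 2 - W*(X + (4 + W)**2))
D(-155) + K(-221/189, -5*3*(-5)) = 2*(-155) + (2 - (-221/189)*-5*3*(-5) - (-221/189)*(4 - 221/189)**2) = -310 + (2 - (-221*1/189)*(-15*(-5)) - (-221*1/189)*(4 - 221*1/189)**2) = -310 + (2 - 1*(-221/189)*75 - 1*(-221/189)*(4 - 221/189)**2) = -310 + (2 + 5525/63 - 1*(-221/189)*(535/189)**2) = -310 + (2 + 5525/63 - 1*(-221/189)*286225/35721) = -310 + (2 + 5525/63 + 63255725/6751269) = -310 + 668833838/6751269 = -1424059552/6751269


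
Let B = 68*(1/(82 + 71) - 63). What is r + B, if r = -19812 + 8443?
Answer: -140873/9 ≈ -15653.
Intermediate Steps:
r = -11369
B = -38552/9 (B = 68*(1/153 - 63) = 68*(-9638/153) = -38552/9 ≈ -4283.6)
r + B = -11369 - 38552/9 = -140873/9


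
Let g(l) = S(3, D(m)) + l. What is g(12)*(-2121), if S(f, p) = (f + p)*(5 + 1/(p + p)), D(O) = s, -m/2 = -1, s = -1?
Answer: -44541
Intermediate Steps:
m = 2 (m = -2*(-1) = 2)
D(O) = -1
S(f, p) = (5 + 1/(2*p))*(f + p) (S(f, p) = (f + p)*(5 + 1/(2*p)) = (5 + 1/(2*p))*(f + p))
g(l) = 9 + l (g(l) = (½)*(3 - (1 + 10*3 + 10*(-1)))/(-1) + l = (½)*(-1)*(3 - (1 + 30 - 10)) + l = (½)*(-1)*(3 - 1*21) + l = (½)*(-1)*(3 - 21) + l = (½)*(-1)*(-18) + l = 9 + l)
g(12)*(-2121) = (9 + 12)*(-2121) = 21*(-2121) = -44541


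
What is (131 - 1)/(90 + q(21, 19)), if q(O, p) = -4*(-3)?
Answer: 65/51 ≈ 1.2745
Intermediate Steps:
q(O, p) = 12
(131 - 1)/(90 + q(21, 19)) = (131 - 1)/(90 + 12) = 130/102 = 130*(1/102) = 65/51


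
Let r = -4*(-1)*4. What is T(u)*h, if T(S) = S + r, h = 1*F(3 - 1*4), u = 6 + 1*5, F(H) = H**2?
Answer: 27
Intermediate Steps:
u = 11 (u = 6 + 5 = 11)
h = 1 (h = 1*(3 - 1*4)**2 = 1*(3 - 4)**2 = 1*(-1)**2 = 1*1 = 1)
r = 16 (r = 4*4 = 16)
T(S) = 16 + S (T(S) = S + 16 = 16 + S)
T(u)*h = (16 + 11)*1 = 27*1 = 27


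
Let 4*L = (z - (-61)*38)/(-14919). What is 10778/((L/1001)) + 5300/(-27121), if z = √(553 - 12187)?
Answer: 4*(-1325*√11634 + 4365335926842172*I)/(27121*(√11634 - 2318*I)) ≈ -2.7715e+8 + 1.2896e+7*I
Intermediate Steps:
z = I*√11634 (z = √(-11634) = I*√11634 ≈ 107.86*I)
L = -1159/29838 - I*√11634/59676 (L = ((I*√11634 - (-61)*38)/(-14919))/4 = ((I*√11634 - 1*(-2318))*(-1/14919))/4 = ((I*√11634 + 2318)*(-1/14919))/4 = ((2318 + I*√11634)*(-1/14919))/4 = (-2318/14919 - I*√11634/14919)/4 = -1159/29838 - I*√11634/59676 ≈ -0.038843 - 0.0018074*I)
10778/((L/1001)) + 5300/(-27121) = 10778/(((-1159/29838 - I*√11634/59676)/1001)) + 5300/(-27121) = 10778/(((-1159/29838 - I*√11634/59676)*(1/1001))) + 5300*(-1/27121) = 10778/(-1159/29867838 - I*√11634/59735676) - 5300/27121 = -5300/27121 + 10778/(-1159/29867838 - I*√11634/59735676)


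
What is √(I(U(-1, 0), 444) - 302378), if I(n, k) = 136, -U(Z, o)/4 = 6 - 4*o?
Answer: I*√302242 ≈ 549.77*I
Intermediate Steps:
U(Z, o) = -24 + 16*o (U(Z, o) = -4*(6 - 4*o) = -24 + 16*o)
√(I(U(-1, 0), 444) - 302378) = √(136 - 302378) = √(-302242) = I*√302242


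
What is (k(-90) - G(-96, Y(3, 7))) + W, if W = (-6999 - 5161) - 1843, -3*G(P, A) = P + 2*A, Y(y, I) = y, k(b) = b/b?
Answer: -14032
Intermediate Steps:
k(b) = 1
G(P, A) = -2*A/3 - P/3 (G(P, A) = -(P + 2*A)/3 = -2*A/3 - P/3)
W = -14003 (W = -12160 - 1843 = -14003)
(k(-90) - G(-96, Y(3, 7))) + W = (1 - (-2/3*3 - 1/3*(-96))) - 14003 = (1 - (-2 + 32)) - 14003 = (1 - 1*30) - 14003 = (1 - 30) - 14003 = -29 - 14003 = -14032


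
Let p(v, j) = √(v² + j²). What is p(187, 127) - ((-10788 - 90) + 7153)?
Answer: 3725 + √51098 ≈ 3951.0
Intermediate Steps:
p(v, j) = √(j² + v²)
p(187, 127) - ((-10788 - 90) + 7153) = √(127² + 187²) - ((-10788 - 90) + 7153) = √(16129 + 34969) - (-10878 + 7153) = √51098 - 1*(-3725) = √51098 + 3725 = 3725 + √51098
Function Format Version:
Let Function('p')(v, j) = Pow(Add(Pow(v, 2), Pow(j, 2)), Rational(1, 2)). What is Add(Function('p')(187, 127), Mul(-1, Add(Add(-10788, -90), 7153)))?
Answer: Add(3725, Pow(51098, Rational(1, 2))) ≈ 3951.0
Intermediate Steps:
Function('p')(v, j) = Pow(Add(Pow(j, 2), Pow(v, 2)), Rational(1, 2))
Add(Function('p')(187, 127), Mul(-1, Add(Add(-10788, -90), 7153))) = Add(Pow(Add(Pow(127, 2), Pow(187, 2)), Rational(1, 2)), Mul(-1, Add(Add(-10788, -90), 7153))) = Add(Pow(Add(16129, 34969), Rational(1, 2)), Mul(-1, Add(-10878, 7153))) = Add(Pow(51098, Rational(1, 2)), Mul(-1, -3725)) = Add(Pow(51098, Rational(1, 2)), 3725) = Add(3725, Pow(51098, Rational(1, 2)))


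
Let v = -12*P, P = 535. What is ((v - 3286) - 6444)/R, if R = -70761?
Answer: 16150/70761 ≈ 0.22823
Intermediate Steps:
v = -6420 (v = -12*535 = -6420)
((v - 3286) - 6444)/R = ((-6420 - 3286) - 6444)/(-70761) = (-9706 - 6444)*(-1/70761) = -16150*(-1/70761) = 16150/70761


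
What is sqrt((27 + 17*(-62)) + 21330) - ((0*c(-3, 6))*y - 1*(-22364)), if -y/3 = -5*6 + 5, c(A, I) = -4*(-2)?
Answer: -22364 + sqrt(20303) ≈ -22222.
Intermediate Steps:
c(A, I) = 8
y = 75 (y = -3*(-5*6 + 5) = -3*(-30 + 5) = -3*(-25) = 75)
sqrt((27 + 17*(-62)) + 21330) - ((0*c(-3, 6))*y - 1*(-22364)) = sqrt((27 + 17*(-62)) + 21330) - ((0*8)*75 - 1*(-22364)) = sqrt((27 - 1054) + 21330) - (0*75 + 22364) = sqrt(-1027 + 21330) - (0 + 22364) = sqrt(20303) - 1*22364 = sqrt(20303) - 22364 = -22364 + sqrt(20303)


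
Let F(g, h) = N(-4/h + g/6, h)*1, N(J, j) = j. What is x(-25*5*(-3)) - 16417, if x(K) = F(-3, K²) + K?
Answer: 124583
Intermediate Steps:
F(g, h) = h (F(g, h) = h*1 = h)
x(K) = K + K² (x(K) = K² + K = K + K²)
x(-25*5*(-3)) - 16417 = (-25*5*(-3))*(1 - 25*5*(-3)) - 16417 = (-5*25*(-3))*(1 - 5*25*(-3)) - 16417 = (-125*(-3))*(1 - 125*(-3)) - 16417 = 375*(1 + 375) - 16417 = 375*376 - 16417 = 141000 - 16417 = 124583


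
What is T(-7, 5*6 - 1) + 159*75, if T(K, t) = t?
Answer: 11954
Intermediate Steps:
T(-7, 5*6 - 1) + 159*75 = (5*6 - 1) + 159*75 = (30 - 1) + 11925 = 29 + 11925 = 11954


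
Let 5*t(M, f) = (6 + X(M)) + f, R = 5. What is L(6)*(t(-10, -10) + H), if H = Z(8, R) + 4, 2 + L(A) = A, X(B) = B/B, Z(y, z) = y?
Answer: 228/5 ≈ 45.600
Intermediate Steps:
X(B) = 1
L(A) = -2 + A
t(M, f) = 7/5 + f/5 (t(M, f) = ((6 + 1) + f)/5 = (7 + f)/5 = 7/5 + f/5)
H = 12 (H = 8 + 4 = 12)
L(6)*(t(-10, -10) + H) = (-2 + 6)*((7/5 + (⅕)*(-10)) + 12) = 4*((7/5 - 2) + 12) = 4*(-⅗ + 12) = 4*(57/5) = 228/5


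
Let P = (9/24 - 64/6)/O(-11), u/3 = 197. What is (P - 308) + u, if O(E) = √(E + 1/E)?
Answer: 283 + 247*I*√1342/2928 ≈ 283.0 + 3.0903*I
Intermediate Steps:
u = 591 (u = 3*197 = 591)
P = 247*I*√1342/2928 (P = (9/24 - 64/6)/(√(-11 + 1/(-11))) = (9*(1/24) - 64*⅙)/(√(-11 - 1/11)) = (3/8 - 32/3)/(√(-122/11)) = -247*(-I*√1342/122)/24 = -(-247)*I*√1342/2928 = 247*I*√1342/2928 ≈ 3.0903*I)
(P - 308) + u = (247*I*√1342/2928 - 308) + 591 = (-308 + 247*I*√1342/2928) + 591 = 283 + 247*I*√1342/2928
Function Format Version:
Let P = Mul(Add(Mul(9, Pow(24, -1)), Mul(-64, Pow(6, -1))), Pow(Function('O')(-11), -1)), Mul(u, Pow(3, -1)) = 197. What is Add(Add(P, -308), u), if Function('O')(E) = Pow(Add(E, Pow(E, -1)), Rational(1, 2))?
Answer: Add(283, Mul(Rational(247, 2928), I, Pow(1342, Rational(1, 2)))) ≈ Add(283.00, Mul(3.0903, I))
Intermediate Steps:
u = 591 (u = Mul(3, 197) = 591)
P = Mul(Rational(247, 2928), I, Pow(1342, Rational(1, 2))) (P = Mul(Add(Mul(9, Pow(24, -1)), Mul(-64, Pow(6, -1))), Pow(Pow(Add(-11, Pow(-11, -1)), Rational(1, 2)), -1)) = Mul(Add(Mul(9, Rational(1, 24)), Mul(-64, Rational(1, 6))), Pow(Pow(Add(-11, Rational(-1, 11)), Rational(1, 2)), -1)) = Mul(Add(Rational(3, 8), Rational(-32, 3)), Pow(Pow(Rational(-122, 11), Rational(1, 2)), -1)) = Mul(Rational(-247, 24), Pow(Mul(Rational(1, 11), I, Pow(1342, Rational(1, 2))), -1)) = Mul(Rational(-247, 24), Mul(Rational(-1, 122), I, Pow(1342, Rational(1, 2)))) = Mul(Rational(247, 2928), I, Pow(1342, Rational(1, 2))) ≈ Mul(3.0903, I))
Add(Add(P, -308), u) = Add(Add(Mul(Rational(247, 2928), I, Pow(1342, Rational(1, 2))), -308), 591) = Add(Add(-308, Mul(Rational(247, 2928), I, Pow(1342, Rational(1, 2)))), 591) = Add(283, Mul(Rational(247, 2928), I, Pow(1342, Rational(1, 2))))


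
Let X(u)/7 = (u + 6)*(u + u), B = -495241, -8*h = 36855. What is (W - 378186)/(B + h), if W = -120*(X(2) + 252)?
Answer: 3482448/3998783 ≈ 0.87088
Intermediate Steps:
h = -36855/8 (h = -1/8*36855 = -36855/8 ≈ -4606.9)
X(u) = 14*u*(6 + u) (X(u) = 7*((u + 6)*(u + u)) = 7*((6 + u)*(2*u)) = 7*(2*u*(6 + u)) = 14*u*(6 + u))
W = -57120 (W = -120*(14*2*(6 + 2) + 252) = -120*(14*2*8 + 252) = -120*(224 + 252) = -120*476 = -57120)
(W - 378186)/(B + h) = (-57120 - 378186)/(-495241 - 36855/8) = -435306/(-3998783/8) = -435306*(-8/3998783) = 3482448/3998783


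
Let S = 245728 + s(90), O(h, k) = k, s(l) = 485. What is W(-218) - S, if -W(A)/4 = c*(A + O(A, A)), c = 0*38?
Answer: -246213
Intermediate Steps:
c = 0
S = 246213 (S = 245728 + 485 = 246213)
W(A) = 0 (W(A) = -0*(A + A) = -0*2*A = -4*0 = 0)
W(-218) - S = 0 - 1*246213 = 0 - 246213 = -246213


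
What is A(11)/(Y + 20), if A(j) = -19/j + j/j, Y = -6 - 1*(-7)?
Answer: -8/231 ≈ -0.034632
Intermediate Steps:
Y = 1 (Y = -6 + 7 = 1)
A(j) = 1 - 19/j (A(j) = -19/j + 1 = 1 - 19/j)
A(11)/(Y + 20) = ((-19 + 11)/11)/(1 + 20) = ((1/11)*(-8))/21 = (1/21)*(-8/11) = -8/231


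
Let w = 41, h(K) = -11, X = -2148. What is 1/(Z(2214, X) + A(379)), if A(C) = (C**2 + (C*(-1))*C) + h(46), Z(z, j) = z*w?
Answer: 1/90763 ≈ 1.1018e-5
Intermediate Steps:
Z(z, j) = 41*z (Z(z, j) = z*41 = 41*z)
A(C) = -11 (A(C) = (C**2 + (C*(-1))*C) - 11 = (C**2 + (-C)*C) - 11 = (C**2 - C**2) - 11 = 0 - 11 = -11)
1/(Z(2214, X) + A(379)) = 1/(41*2214 - 11) = 1/(90774 - 11) = 1/90763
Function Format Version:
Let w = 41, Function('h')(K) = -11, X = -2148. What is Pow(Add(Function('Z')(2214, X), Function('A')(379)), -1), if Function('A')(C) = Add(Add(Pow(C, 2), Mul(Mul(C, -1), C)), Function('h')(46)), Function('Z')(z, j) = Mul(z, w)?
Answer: Rational(1, 90763) ≈ 1.1018e-5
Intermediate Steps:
Function('Z')(z, j) = Mul(41, z) (Function('Z')(z, j) = Mul(z, 41) = Mul(41, z))
Function('A')(C) = -11 (Function('A')(C) = Add(Add(Pow(C, 2), Mul(Mul(C, -1), C)), -11) = Add(Add(Pow(C, 2), Mul(Mul(-1, C), C)), -11) = Add(Add(Pow(C, 2), Mul(-1, Pow(C, 2))), -11) = Add(0, -11) = -11)
Pow(Add(Function('Z')(2214, X), Function('A')(379)), -1) = Pow(Add(Mul(41, 2214), -11), -1) = Pow(Add(90774, -11), -1) = Pow(90763, -1) = Rational(1, 90763)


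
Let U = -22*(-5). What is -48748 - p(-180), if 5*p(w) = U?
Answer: -48770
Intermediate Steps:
U = 110
p(w) = 22 (p(w) = (⅕)*110 = 22)
-48748 - p(-180) = -48748 - 1*22 = -48748 - 22 = -48770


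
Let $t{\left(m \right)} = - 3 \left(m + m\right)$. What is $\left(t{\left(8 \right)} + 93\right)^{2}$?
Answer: $2025$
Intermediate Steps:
$t{\left(m \right)} = - 6 m$ ($t{\left(m \right)} = - 3 \cdot 2 m = - 6 m$)
$\left(t{\left(8 \right)} + 93\right)^{2} = \left(\left(-6\right) 8 + 93\right)^{2} = \left(-48 + 93\right)^{2} = 45^{2} = 2025$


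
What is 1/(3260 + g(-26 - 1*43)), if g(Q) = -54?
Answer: 1/3206 ≈ 0.00031192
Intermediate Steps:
1/(3260 + g(-26 - 1*43)) = 1/(3260 - 54) = 1/3206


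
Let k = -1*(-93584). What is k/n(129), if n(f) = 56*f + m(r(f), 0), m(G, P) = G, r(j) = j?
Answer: 93584/7353 ≈ 12.727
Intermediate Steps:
k = 93584
n(f) = 57*f (n(f) = 56*f + f = 57*f)
k/n(129) = 93584/((57*129)) = 93584/7353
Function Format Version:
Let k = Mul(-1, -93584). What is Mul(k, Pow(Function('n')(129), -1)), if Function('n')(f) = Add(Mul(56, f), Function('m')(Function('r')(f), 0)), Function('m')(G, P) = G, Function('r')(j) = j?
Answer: Rational(93584, 7353) ≈ 12.727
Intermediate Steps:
k = 93584
Function('n')(f) = Mul(57, f) (Function('n')(f) = Add(Mul(56, f), f) = Mul(57, f))
Mul(k, Pow(Function('n')(129), -1)) = Mul(93584, Pow(Mul(57, 129), -1)) = Mul(93584, Pow(7353, -1)) = Mul(93584, Rational(1, 7353)) = Rational(93584, 7353)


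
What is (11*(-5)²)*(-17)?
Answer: -4675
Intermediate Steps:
(11*(-5)²)*(-17) = (11*25)*(-17) = 275*(-17) = -4675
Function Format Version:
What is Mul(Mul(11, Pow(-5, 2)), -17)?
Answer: -4675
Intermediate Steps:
Mul(Mul(11, Pow(-5, 2)), -17) = Mul(Mul(11, 25), -17) = Mul(275, -17) = -4675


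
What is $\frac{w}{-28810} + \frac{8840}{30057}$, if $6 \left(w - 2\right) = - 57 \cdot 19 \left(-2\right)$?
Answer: $\frac{5669063}{20138190} \approx 0.28151$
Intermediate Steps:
$w = 363$ ($w = 2 + \frac{\left(-57\right) 19 \left(-2\right)}{6} = 2 + \frac{\left(-57\right) \left(-38\right)}{6} = 2 + \frac{1}{6} \cdot 2166 = 2 + 361 = 363$)
$\frac{w}{-28810} + \frac{8840}{30057} = \frac{363}{-28810} + \frac{8840}{30057} = 363 \left(- \frac{1}{28810}\right) + 8840 \cdot \frac{1}{30057} = - \frac{363}{28810} + \frac{8840}{30057} = \frac{5669063}{20138190}$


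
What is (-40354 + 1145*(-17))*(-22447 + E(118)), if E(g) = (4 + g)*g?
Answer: 481602769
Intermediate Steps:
E(g) = g*(4 + g)
(-40354 + 1145*(-17))*(-22447 + E(118)) = (-40354 + 1145*(-17))*(-22447 + 118*(4 + 118)) = (-40354 - 19465)*(-22447 + 118*122) = -59819*(-22447 + 14396) = -59819*(-8051) = 481602769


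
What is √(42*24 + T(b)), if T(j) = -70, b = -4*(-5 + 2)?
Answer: √938 ≈ 30.627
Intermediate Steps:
b = 12 (b = -4*(-3) = 12)
√(42*24 + T(b)) = √(42*24 - 70) = √(1008 - 70) = √938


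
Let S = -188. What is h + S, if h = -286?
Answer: -474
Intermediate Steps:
h + S = -286 - 188 = -474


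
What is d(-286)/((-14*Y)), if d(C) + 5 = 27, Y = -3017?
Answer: 11/21119 ≈ 0.00052086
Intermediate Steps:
d(C) = 22 (d(C) = -5 + 27 = 22)
d(-286)/((-14*Y)) = 22/((-14*(-3017))) = 22/42238 = 22*(1/42238) = 11/21119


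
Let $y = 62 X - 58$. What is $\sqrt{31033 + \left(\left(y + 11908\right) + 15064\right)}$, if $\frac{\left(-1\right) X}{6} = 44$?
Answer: $\sqrt{41579} \approx 203.91$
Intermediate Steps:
$X = -264$ ($X = \left(-6\right) 44 = -264$)
$y = -16426$ ($y = 62 \left(-264\right) - 58 = -16368 - 58 = -16426$)
$\sqrt{31033 + \left(\left(y + 11908\right) + 15064\right)} = \sqrt{31033 + \left(\left(-16426 + 11908\right) + 15064\right)} = \sqrt{31033 + \left(-4518 + 15064\right)} = \sqrt{31033 + 10546} = \sqrt{41579}$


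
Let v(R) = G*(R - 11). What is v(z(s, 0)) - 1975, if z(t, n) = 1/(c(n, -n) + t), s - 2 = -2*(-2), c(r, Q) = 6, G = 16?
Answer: -6449/3 ≈ -2149.7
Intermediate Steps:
s = 6 (s = 2 - 2*(-2) = 2 + 4 = 6)
z(t, n) = 1/(6 + t)
v(R) = -176 + 16*R (v(R) = 16*(R - 11) = 16*(-11 + R) = -176 + 16*R)
v(z(s, 0)) - 1975 = (-176 + 16/(6 + 6)) - 1975 = (-176 + 16/12) - 1975 = (-176 + 16*(1/12)) - 1975 = (-176 + 4/3) - 1975 = -524/3 - 1975 = -6449/3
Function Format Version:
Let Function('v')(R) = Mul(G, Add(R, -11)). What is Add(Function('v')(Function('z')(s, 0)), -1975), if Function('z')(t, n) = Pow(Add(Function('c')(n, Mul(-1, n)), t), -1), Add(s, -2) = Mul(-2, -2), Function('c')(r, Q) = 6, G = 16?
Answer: Rational(-6449, 3) ≈ -2149.7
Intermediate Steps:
s = 6 (s = Add(2, Mul(-2, -2)) = Add(2, 4) = 6)
Function('z')(t, n) = Pow(Add(6, t), -1)
Function('v')(R) = Add(-176, Mul(16, R)) (Function('v')(R) = Mul(16, Add(R, -11)) = Mul(16, Add(-11, R)) = Add(-176, Mul(16, R)))
Add(Function('v')(Function('z')(s, 0)), -1975) = Add(Add(-176, Mul(16, Pow(Add(6, 6), -1))), -1975) = Add(Add(-176, Mul(16, Pow(12, -1))), -1975) = Add(Add(-176, Mul(16, Rational(1, 12))), -1975) = Add(Add(-176, Rational(4, 3)), -1975) = Add(Rational(-524, 3), -1975) = Rational(-6449, 3)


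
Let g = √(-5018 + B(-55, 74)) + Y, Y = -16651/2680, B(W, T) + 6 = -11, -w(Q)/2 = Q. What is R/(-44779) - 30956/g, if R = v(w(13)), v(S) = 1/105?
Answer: 6495067071596733799/171336418013142795 + 222338374400*I*√5035/36440639801 ≈ 37.908 + 432.94*I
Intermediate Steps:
w(Q) = -2*Q
v(S) = 1/105
B(W, T) = -17 (B(W, T) = -6 - 11 = -17)
Y = -16651/2680 (Y = -16651*1/2680 = -16651/2680 ≈ -6.2131)
R = 1/105 ≈ 0.0095238
g = -16651/2680 + I*√5035 (g = √(-5018 - 17) - 16651/2680 = √(-5035) - 16651/2680 = I*√5035 - 16651/2680 = -16651/2680 + I*√5035 ≈ -6.2131 + 70.958*I)
R/(-44779) - 30956/g = (1/105)/(-44779) - 30956/(-16651/2680 + I*√5035) = (1/105)*(-1/44779) - 30956/(-16651/2680 + I*√5035) = -1/4701795 - 30956/(-16651/2680 + I*√5035)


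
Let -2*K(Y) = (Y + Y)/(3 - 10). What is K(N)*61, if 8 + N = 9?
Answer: 61/7 ≈ 8.7143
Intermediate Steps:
N = 1 (N = -8 + 9 = 1)
K(Y) = Y/7 (K(Y) = -(Y + Y)/(2*(3 - 10)) = -2*Y/(2*(-7)) = -2*Y*(-1)/(2*7) = -(-1)*Y/7 = Y/7)
K(N)*61 = ((⅐)*1)*61 = (⅐)*61 = 61/7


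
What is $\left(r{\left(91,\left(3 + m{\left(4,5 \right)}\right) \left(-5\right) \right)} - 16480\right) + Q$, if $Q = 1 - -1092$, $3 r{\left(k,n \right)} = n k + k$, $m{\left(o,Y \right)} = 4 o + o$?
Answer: $-18845$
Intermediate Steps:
$m{\left(o,Y \right)} = 5 o$
$r{\left(k,n \right)} = \frac{k}{3} + \frac{k n}{3}$ ($r{\left(k,n \right)} = \frac{n k + k}{3} = \frac{k n + k}{3} = \frac{k + k n}{3} = \frac{k}{3} + \frac{k n}{3}$)
$Q = 1093$ ($Q = 1 + 1092 = 1093$)
$\left(r{\left(91,\left(3 + m{\left(4,5 \right)}\right) \left(-5\right) \right)} - 16480\right) + Q = \left(\frac{1}{3} \cdot 91 \left(1 + \left(3 + 5 \cdot 4\right) \left(-5\right)\right) - 16480\right) + 1093 = \left(\frac{1}{3} \cdot 91 \left(1 + \left(3 + 20\right) \left(-5\right)\right) - 16480\right) + 1093 = \left(\frac{1}{3} \cdot 91 \left(1 + 23 \left(-5\right)\right) - 16480\right) + 1093 = \left(\frac{1}{3} \cdot 91 \left(1 - 115\right) - 16480\right) + 1093 = \left(\frac{1}{3} \cdot 91 \left(-114\right) - 16480\right) + 1093 = \left(-3458 - 16480\right) + 1093 = -19938 + 1093 = -18845$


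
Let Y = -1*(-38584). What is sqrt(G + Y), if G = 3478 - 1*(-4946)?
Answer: 4*sqrt(2938) ≈ 216.81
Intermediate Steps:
G = 8424 (G = 3478 + 4946 = 8424)
Y = 38584
sqrt(G + Y) = sqrt(8424 + 38584) = sqrt(47008) = 4*sqrt(2938)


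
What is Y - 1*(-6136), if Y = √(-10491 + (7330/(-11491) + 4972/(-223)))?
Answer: 6136 + I*√69038383788389165/2562493 ≈ 6136.0 + 102.54*I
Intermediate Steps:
Y = I*√69038383788389165/2562493 (Y = √(-10491 + (7330*(-1/11491) + 4972*(-1/223))) = √(-10491 + (-7330/11491 - 4972/223)) = √(-10491 - 58767842/2562493) = √(-26941881905/2562493) = I*√69038383788389165/2562493 ≈ 102.54*I)
Y - 1*(-6136) = I*√69038383788389165/2562493 - 1*(-6136) = I*√69038383788389165/2562493 + 6136 = 6136 + I*√69038383788389165/2562493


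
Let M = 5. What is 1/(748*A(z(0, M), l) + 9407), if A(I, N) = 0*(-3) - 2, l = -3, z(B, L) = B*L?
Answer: 1/7911 ≈ 0.00012641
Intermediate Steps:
A(I, N) = -2 (A(I, N) = 0 - 2 = -2)
1/(748*A(z(0, M), l) + 9407) = 1/(748*(-2) + 9407) = 1/(-1496 + 9407) = 1/7911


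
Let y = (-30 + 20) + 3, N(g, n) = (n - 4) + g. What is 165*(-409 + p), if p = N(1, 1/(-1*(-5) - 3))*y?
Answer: -129195/2 ≈ -64598.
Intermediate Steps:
N(g, n) = -4 + g + n (N(g, n) = (-4 + n) + g = -4 + g + n)
y = -7 (y = -10 + 3 = -7)
p = 35/2 (p = (-4 + 1 + 1/(-1*(-5) - 3))*(-7) = (-4 + 1 + 1/(5 - 3))*(-7) = (-4 + 1 + 1/2)*(-7) = (-4 + 1 + ½)*(-7) = -5/2*(-7) = 35/2 ≈ 17.500)
165*(-409 + p) = 165*(-409 + 35/2) = 165*(-783/2) = -129195/2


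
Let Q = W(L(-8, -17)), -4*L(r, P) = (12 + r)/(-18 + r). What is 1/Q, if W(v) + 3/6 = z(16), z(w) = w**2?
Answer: 2/511 ≈ 0.0039139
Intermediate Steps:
L(r, P) = -(12 + r)/(4*(-18 + r))
W(v) = 511/2 (W(v) = -1/2 + 16**2 = -1/2 + 256 = 511/2)
Q = 511/2 ≈ 255.50
1/Q = 1/(511/2) = 2/511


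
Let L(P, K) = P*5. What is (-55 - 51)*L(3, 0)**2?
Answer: -23850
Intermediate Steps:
L(P, K) = 5*P
(-55 - 51)*L(3, 0)**2 = (-55 - 51)*(5*3)**2 = -106*15**2 = -106*225 = -23850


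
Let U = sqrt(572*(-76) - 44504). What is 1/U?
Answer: -I*sqrt(21994)/43988 ≈ -0.0033715*I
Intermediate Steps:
U = 2*I*sqrt(21994) (U = sqrt(-43472 - 44504) = sqrt(-87976) = 2*I*sqrt(21994) ≈ 296.61*I)
1/U = 1/(2*I*sqrt(21994)) = -I*sqrt(21994)/43988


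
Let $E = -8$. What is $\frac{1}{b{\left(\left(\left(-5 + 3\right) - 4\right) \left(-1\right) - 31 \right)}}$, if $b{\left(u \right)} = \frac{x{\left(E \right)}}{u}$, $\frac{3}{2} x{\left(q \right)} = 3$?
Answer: $- \frac{25}{2} \approx -12.5$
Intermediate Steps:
$x{\left(q \right)} = 2$ ($x{\left(q \right)} = \frac{2}{3} \cdot 3 = 2$)
$b{\left(u \right)} = \frac{2}{u}$
$\frac{1}{b{\left(\left(\left(-5 + 3\right) - 4\right) \left(-1\right) - 31 \right)}} = \frac{1}{2 \frac{1}{\left(\left(-5 + 3\right) - 4\right) \left(-1\right) - 31}} = \frac{1}{2 \frac{1}{\left(-2 - 4\right) \left(-1\right) - 31}} = \frac{1}{2 \frac{1}{\left(-6\right) \left(-1\right) - 31}} = \frac{1}{2 \frac{1}{6 - 31}} = \frac{1}{2 \frac{1}{-25}} = \frac{1}{2 \left(- \frac{1}{25}\right)} = \frac{1}{- \frac{2}{25}} = - \frac{25}{2}$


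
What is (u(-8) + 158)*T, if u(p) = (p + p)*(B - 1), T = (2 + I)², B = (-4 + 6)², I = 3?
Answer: 2750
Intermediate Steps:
B = 4 (B = 2² = 4)
T = 25 (T = (2 + 3)² = 5² = 25)
u(p) = 6*p (u(p) = (p + p)*(4 - 1) = (2*p)*3 = 6*p)
(u(-8) + 158)*T = (6*(-8) + 158)*25 = (-48 + 158)*25 = 110*25 = 2750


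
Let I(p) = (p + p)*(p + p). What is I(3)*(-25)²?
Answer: 22500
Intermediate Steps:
I(p) = 4*p² (I(p) = (2*p)*(2*p) = 4*p²)
I(3)*(-25)² = (4*3²)*(-25)² = (4*9)*625 = 36*625 = 22500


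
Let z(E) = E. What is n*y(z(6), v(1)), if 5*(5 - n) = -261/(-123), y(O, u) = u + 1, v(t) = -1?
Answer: 0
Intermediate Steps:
y(O, u) = 1 + u
n = 938/205 (n = 5 - (-261)/(5*(-123)) = 5 - (-261)*(-1)/(5*123) = 5 - ⅕*87/41 = 5 - 87/205 = 938/205 ≈ 4.5756)
n*y(z(6), v(1)) = 938*(1 - 1)/205 = (938/205)*0 = 0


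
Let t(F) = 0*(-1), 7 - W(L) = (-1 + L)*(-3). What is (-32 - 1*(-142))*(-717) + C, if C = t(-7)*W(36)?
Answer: -78870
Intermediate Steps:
W(L) = 4 + 3*L (W(L) = 7 - (-1 + L)*(-3) = 7 - (3 - 3*L) = 7 + (-3 + 3*L) = 4 + 3*L)
t(F) = 0
C = 0 (C = 0*(4 + 3*36) = 0*(4 + 108) = 0*112 = 0)
(-32 - 1*(-142))*(-717) + C = (-32 - 1*(-142))*(-717) + 0 = (-32 + 142)*(-717) + 0 = 110*(-717) + 0 = -78870 + 0 = -78870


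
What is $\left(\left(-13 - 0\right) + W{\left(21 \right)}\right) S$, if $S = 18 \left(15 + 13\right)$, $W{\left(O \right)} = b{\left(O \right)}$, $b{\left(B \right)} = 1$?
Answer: $-6048$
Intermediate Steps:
$W{\left(O \right)} = 1$
$S = 504$ ($S = 18 \cdot 28 = 504$)
$\left(\left(-13 - 0\right) + W{\left(21 \right)}\right) S = \left(\left(-13 - 0\right) + 1\right) 504 = \left(\left(-13 + 0\right) + 1\right) 504 = \left(-13 + 1\right) 504 = \left(-12\right) 504 = -6048$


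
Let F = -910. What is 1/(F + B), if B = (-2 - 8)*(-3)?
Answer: -1/880 ≈ -0.0011364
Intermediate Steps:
B = 30 (B = -10*(-3) = 30)
1/(F + B) = 1/(-910 + 30) = 1/(-880) = -1/880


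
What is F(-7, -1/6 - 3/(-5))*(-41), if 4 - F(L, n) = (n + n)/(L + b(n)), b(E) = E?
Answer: -33374/197 ≈ -169.41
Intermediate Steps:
F(L, n) = 4 - 2*n/(L + n) (F(L, n) = 4 - (n + n)/(L + n) = 4 - 2*n/(L + n))
F(-7, -1/6 - 3/(-5))*(-41) = (2*((-1/6 - 3/(-5)) + 2*(-7))/(-7 + (-1/6 - 3/(-5))))*(-41) = (2*((-1*⅙ - 3*(-⅕)) - 14)/(-7 + (-1*⅙ - 3*(-⅕))))*(-41) = (2*((-⅙ + ⅗) - 14)/(-7 + (-⅙ + ⅗)))*(-41) = (2*(13/30 - 14)/(-7 + 13/30))*(-41) = (2*(-407/30)/(-197/30))*(-41) = (2*(-30/197)*(-407/30))*(-41) = (814/197)*(-41) = -33374/197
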